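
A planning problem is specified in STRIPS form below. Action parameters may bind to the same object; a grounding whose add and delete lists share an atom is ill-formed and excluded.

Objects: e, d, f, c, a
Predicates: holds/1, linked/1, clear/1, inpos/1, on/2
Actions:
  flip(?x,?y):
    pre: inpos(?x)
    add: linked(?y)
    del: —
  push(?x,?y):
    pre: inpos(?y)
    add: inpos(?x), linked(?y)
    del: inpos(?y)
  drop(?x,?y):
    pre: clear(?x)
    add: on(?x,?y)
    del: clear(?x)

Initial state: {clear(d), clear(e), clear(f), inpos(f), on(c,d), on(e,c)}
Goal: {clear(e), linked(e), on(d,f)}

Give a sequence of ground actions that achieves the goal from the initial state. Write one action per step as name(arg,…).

1. flip(f,e)  →  {clear(d), clear(e), clear(f), inpos(f), linked(e), on(c,d), on(e,c)}
2. drop(d,f)  →  {clear(e), clear(f), inpos(f), linked(e), on(c,d), on(d,f), on(e,c)}

flip(f,e); drop(d,f)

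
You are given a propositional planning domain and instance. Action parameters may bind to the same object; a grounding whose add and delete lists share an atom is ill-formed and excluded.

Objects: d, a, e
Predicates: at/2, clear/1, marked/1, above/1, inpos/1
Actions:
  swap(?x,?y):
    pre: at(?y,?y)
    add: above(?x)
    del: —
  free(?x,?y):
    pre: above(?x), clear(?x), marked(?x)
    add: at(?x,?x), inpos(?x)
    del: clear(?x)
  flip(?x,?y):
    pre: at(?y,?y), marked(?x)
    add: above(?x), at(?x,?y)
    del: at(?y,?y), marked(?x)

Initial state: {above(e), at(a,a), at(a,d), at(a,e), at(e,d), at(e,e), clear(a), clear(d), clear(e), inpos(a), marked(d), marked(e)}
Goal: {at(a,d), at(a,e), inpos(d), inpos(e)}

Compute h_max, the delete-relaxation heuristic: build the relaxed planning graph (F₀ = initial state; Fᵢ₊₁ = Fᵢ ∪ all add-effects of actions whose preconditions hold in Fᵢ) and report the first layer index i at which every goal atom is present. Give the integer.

F0 = init (12 atoms)
F1 = F0 ∪ {above(a), above(d), at(d,a), at(d,e), at(e,a), inpos(e)}  (18 atoms)
F2 = F1 ∪ {at(d,d), inpos(d)}  (20 atoms)
goal ⊆ F2  ⇒  h_max = 2

2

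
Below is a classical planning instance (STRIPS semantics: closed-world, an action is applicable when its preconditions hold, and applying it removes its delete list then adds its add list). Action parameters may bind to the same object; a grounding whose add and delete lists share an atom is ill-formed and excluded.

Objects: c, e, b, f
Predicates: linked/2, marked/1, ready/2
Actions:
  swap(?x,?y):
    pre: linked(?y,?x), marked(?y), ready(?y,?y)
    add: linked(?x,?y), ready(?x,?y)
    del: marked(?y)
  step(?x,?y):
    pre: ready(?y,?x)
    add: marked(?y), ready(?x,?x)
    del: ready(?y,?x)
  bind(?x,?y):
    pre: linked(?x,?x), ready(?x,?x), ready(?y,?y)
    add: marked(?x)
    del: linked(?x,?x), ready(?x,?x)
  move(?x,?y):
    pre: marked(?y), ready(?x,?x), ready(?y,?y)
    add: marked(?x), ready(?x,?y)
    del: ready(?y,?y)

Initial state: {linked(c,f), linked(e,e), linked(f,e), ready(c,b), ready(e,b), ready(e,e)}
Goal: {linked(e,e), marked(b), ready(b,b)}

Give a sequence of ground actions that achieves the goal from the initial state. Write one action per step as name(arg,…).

1. step(b,e)  →  {linked(c,f), linked(e,e), linked(f,e), marked(e), ready(b,b), ready(c,b), ready(e,e)}
2. move(b,e)  →  {linked(c,f), linked(e,e), linked(f,e), marked(b), marked(e), ready(b,b), ready(b,e), ready(c,b)}

step(b,e); move(b,e)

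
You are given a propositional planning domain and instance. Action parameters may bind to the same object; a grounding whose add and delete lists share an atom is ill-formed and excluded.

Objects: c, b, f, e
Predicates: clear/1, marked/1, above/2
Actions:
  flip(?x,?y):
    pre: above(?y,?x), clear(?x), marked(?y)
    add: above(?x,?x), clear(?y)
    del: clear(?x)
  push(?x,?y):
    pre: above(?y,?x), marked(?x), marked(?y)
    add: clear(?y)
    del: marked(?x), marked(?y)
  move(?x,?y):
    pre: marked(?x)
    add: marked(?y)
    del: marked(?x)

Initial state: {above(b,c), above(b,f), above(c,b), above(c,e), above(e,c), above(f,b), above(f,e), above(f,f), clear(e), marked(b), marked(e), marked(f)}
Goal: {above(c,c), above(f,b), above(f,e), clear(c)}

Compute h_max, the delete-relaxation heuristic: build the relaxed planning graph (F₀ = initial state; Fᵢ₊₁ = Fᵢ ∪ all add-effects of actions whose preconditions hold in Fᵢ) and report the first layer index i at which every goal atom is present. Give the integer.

F0 = init (12 atoms)
F1 = F0 ∪ {above(e,e), clear(b), clear(f), marked(c)}  (16 atoms)
F2 = F1 ∪ {above(b,b), clear(c)}  (18 atoms)
F3 = F2 ∪ {above(c,c)}  (19 atoms)
goal ⊆ F3  ⇒  h_max = 3

3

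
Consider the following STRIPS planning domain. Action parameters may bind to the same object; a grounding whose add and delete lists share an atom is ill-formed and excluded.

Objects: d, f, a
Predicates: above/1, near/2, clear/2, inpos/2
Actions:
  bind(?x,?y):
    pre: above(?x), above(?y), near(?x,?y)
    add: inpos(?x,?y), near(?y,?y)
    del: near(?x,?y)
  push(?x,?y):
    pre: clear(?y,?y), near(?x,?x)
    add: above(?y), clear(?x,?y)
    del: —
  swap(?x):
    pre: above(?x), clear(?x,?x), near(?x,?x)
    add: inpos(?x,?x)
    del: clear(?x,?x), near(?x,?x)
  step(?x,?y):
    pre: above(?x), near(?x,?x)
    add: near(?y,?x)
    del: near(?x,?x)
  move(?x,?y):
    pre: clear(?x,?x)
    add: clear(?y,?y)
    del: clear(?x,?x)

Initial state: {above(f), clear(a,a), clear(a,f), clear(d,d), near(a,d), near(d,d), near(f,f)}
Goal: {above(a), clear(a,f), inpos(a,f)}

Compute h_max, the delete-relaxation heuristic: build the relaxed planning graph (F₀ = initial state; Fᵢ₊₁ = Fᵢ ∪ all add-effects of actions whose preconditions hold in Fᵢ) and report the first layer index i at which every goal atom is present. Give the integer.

2

F0 = init (7 atoms)
F1 = F0 ∪ {above(a), above(d), clear(d,a), clear(f,a), clear(f,d), clear(f,f), near(a,f), near(d,f)}  (15 atoms)
F2 = F1 ∪ {clear(d,f), inpos(a,d), inpos(a,f), inpos(d,d), inpos(d,f), inpos(f,f), near(f,d)}  (22 atoms)
goal ⊆ F2  ⇒  h_max = 2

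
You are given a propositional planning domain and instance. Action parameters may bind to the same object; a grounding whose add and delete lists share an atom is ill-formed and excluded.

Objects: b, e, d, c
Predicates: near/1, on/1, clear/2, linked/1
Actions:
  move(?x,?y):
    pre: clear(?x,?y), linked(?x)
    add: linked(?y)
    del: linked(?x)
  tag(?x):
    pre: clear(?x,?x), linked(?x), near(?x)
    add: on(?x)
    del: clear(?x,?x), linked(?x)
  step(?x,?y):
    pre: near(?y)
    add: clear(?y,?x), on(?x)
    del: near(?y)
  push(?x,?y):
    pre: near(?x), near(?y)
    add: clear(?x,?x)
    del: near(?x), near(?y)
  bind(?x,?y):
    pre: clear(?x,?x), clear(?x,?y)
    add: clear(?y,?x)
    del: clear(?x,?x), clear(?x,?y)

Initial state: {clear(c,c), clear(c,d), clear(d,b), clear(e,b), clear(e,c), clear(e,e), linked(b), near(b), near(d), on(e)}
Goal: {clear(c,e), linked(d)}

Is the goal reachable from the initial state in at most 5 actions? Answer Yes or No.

Yes

1. step(d,b)  →  {clear(b,d), clear(c,c), clear(c,d), clear(d,b), clear(e,b), clear(e,c), clear(e,e), linked(b), near(d), on(d), on(e)}
2. move(b,d)  →  {clear(b,d), clear(c,c), clear(c,d), clear(d,b), clear(e,b), clear(e,c), clear(e,e), linked(d), near(d), on(d), on(e)}
3. bind(e,c)  →  {clear(b,d), clear(c,c), clear(c,d), clear(c,e), clear(d,b), clear(e,b), linked(d), near(d), on(d), on(e)}
optimal plan length = 3; 3 ≤ 5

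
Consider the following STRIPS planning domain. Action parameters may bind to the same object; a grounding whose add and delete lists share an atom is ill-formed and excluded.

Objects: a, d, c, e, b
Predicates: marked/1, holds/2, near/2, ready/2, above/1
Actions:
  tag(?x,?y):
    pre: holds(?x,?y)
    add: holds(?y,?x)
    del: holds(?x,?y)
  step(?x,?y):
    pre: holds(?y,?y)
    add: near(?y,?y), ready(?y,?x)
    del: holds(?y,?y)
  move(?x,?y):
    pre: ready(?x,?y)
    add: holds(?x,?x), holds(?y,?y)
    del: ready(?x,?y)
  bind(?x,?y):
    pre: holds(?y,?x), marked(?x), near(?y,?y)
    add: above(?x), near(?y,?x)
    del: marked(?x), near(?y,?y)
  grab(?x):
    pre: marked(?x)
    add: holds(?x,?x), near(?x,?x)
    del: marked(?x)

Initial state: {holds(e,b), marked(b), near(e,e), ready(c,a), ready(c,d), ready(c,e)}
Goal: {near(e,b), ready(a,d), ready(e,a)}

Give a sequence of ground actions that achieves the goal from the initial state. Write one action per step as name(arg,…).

move(c,a); step(d,a); move(c,e); step(a,e); bind(b,e)

1. move(c,a)  →  {holds(a,a), holds(c,c), holds(e,b), marked(b), near(e,e), ready(c,d), ready(c,e)}
2. step(d,a)  →  {holds(c,c), holds(e,b), marked(b), near(a,a), near(e,e), ready(a,d), ready(c,d), ready(c,e)}
3. move(c,e)  →  {holds(c,c), holds(e,b), holds(e,e), marked(b), near(a,a), near(e,e), ready(a,d), ready(c,d)}
4. step(a,e)  →  {holds(c,c), holds(e,b), marked(b), near(a,a), near(e,e), ready(a,d), ready(c,d), ready(e,a)}
5. bind(b,e)  →  {above(b), holds(c,c), holds(e,b), near(a,a), near(e,b), ready(a,d), ready(c,d), ready(e,a)}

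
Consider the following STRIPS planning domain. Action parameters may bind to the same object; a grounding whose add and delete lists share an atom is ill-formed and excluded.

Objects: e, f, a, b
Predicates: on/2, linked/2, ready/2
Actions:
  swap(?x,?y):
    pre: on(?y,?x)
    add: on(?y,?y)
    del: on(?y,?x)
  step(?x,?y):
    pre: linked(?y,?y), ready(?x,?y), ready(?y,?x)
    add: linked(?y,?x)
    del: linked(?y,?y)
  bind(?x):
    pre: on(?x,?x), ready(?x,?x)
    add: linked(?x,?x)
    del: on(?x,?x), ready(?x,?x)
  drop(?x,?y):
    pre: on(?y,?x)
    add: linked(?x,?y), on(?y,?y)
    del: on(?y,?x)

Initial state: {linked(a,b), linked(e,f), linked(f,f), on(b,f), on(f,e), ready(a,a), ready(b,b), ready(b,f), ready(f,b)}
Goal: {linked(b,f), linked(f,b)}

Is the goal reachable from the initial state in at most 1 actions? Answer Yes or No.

1. drop(f,b)  →  {linked(a,b), linked(e,f), linked(f,b), linked(f,f), on(b,b), on(f,e), ready(a,a), ready(b,b), ready(b,f), ready(f,b)}
2. bind(b)  →  {linked(a,b), linked(b,b), linked(e,f), linked(f,b), linked(f,f), on(f,e), ready(a,a), ready(b,f), ready(f,b)}
3. step(f,b)  →  {linked(a,b), linked(b,f), linked(e,f), linked(f,b), linked(f,f), on(f,e), ready(a,a), ready(b,f), ready(f,b)}
optimal plan length = 3; 3 > 1

No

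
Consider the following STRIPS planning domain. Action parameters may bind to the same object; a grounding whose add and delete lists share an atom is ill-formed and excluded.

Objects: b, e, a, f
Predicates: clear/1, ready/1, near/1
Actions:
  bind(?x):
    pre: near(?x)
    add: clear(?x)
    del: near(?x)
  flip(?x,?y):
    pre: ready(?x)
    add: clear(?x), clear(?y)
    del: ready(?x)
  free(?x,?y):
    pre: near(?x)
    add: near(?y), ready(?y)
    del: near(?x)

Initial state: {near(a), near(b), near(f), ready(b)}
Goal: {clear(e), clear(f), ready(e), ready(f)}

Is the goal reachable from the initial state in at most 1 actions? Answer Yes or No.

No

1. bind(f)  →  {clear(f), near(a), near(b), ready(b)}
2. flip(b,e)  →  {clear(b), clear(e), clear(f), near(a), near(b)}
3. free(b,e)  →  {clear(b), clear(e), clear(f), near(a), near(e), ready(e)}
4. free(e,f)  →  {clear(b), clear(e), clear(f), near(a), near(f), ready(e), ready(f)}
optimal plan length = 4; 4 > 1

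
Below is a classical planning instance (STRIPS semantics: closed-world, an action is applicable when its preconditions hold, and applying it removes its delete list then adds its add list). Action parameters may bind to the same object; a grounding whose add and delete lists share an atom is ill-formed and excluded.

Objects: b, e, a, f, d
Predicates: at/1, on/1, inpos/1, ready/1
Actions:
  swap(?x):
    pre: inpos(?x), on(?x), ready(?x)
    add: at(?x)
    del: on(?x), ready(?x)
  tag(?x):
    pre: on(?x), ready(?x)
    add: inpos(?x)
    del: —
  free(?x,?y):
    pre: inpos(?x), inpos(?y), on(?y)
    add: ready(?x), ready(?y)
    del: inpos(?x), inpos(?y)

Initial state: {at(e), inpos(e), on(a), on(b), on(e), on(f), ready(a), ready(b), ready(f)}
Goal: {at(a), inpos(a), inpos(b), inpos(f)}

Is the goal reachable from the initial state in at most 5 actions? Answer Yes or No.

1. tag(b)  →  {at(e), inpos(b), inpos(e), on(a), on(b), on(e), on(f), ready(a), ready(b), ready(f)}
2. tag(a)  →  {at(e), inpos(a), inpos(b), inpos(e), on(a), on(b), on(e), on(f), ready(a), ready(b), ready(f)}
3. swap(a)  →  {at(a), at(e), inpos(a), inpos(b), inpos(e), on(b), on(e), on(f), ready(b), ready(f)}
4. tag(f)  →  {at(a), at(e), inpos(a), inpos(b), inpos(e), inpos(f), on(b), on(e), on(f), ready(b), ready(f)}
optimal plan length = 4; 4 ≤ 5

Yes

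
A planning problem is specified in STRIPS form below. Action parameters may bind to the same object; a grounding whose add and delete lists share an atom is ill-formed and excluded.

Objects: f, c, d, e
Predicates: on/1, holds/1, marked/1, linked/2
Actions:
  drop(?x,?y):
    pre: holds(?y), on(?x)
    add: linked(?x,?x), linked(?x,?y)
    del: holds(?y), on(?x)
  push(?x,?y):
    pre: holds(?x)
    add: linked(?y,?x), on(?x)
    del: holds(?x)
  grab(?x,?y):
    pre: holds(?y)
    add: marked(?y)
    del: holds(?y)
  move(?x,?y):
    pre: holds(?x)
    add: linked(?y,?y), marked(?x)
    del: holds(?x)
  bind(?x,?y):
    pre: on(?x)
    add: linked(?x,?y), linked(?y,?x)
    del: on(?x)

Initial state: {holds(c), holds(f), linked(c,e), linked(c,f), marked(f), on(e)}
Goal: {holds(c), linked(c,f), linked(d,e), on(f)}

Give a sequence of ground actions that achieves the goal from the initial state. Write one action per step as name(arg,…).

push(f,f); bind(e,d)

1. push(f,f)  →  {holds(c), linked(c,e), linked(c,f), linked(f,f), marked(f), on(e), on(f)}
2. bind(e,d)  →  {holds(c), linked(c,e), linked(c,f), linked(d,e), linked(e,d), linked(f,f), marked(f), on(f)}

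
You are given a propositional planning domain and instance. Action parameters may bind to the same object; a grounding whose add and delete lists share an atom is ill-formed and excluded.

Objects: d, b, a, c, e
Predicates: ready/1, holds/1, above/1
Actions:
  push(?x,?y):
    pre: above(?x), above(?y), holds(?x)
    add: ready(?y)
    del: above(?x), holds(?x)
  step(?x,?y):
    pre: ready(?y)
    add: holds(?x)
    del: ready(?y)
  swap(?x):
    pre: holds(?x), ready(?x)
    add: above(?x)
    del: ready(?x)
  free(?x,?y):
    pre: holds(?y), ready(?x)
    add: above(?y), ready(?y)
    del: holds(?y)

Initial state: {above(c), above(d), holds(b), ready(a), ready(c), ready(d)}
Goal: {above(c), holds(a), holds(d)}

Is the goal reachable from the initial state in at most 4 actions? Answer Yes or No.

1. step(d,d)  →  {above(c), above(d), holds(b), holds(d), ready(a), ready(c)}
2. step(a,a)  →  {above(c), above(d), holds(a), holds(b), holds(d), ready(c)}
optimal plan length = 2; 2 ≤ 4

Yes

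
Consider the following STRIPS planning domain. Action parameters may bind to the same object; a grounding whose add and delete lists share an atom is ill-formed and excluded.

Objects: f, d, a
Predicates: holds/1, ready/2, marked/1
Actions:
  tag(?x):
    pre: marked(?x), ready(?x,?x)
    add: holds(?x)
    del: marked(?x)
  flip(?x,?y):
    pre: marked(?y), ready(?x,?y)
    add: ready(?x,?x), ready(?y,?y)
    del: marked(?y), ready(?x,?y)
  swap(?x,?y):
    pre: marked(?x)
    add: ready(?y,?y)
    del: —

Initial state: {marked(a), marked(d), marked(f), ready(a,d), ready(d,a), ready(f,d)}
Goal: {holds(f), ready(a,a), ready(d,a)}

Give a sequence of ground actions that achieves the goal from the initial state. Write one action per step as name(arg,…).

1. flip(f,d)  →  {marked(a), marked(f), ready(a,d), ready(d,a), ready(d,d), ready(f,f)}
2. tag(f)  →  {holds(f), marked(a), ready(a,d), ready(d,a), ready(d,d), ready(f,f)}
3. swap(a,a)  →  {holds(f), marked(a), ready(a,a), ready(a,d), ready(d,a), ready(d,d), ready(f,f)}

flip(f,d); tag(f); swap(a,a)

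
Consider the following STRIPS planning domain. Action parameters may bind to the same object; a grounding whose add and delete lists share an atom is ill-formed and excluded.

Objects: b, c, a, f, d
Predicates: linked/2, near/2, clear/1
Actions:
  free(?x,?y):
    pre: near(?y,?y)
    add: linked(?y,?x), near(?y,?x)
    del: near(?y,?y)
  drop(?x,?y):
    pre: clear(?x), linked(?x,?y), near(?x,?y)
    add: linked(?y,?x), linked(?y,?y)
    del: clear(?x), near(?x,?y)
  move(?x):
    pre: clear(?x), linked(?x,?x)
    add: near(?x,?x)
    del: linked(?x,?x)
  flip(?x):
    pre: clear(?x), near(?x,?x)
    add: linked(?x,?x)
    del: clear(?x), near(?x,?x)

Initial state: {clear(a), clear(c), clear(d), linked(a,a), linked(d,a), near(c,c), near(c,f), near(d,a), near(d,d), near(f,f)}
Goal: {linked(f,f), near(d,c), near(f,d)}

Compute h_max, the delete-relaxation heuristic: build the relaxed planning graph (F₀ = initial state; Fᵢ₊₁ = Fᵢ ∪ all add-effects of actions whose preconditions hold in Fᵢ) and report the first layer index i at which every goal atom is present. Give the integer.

2

F0 = init (10 atoms)
F1 = F0 ∪ {linked(a,d), linked(c,a), linked(c,b), linked(c,c), linked(c,d), linked(c,f), linked(d,b), linked(d,c), linked(d,d), linked(d,f), linked(f,a), linked(f,b), linked(f,c), linked(f,d), near(a,a), near(c,a), near(c,b), near(c,d), near(d,b), near(d,c), near(d,f), near(f,a), near(f,b), near(f,c), near(f,d)}  (35 atoms)
F2 = F1 ∪ {linked(a,b), linked(a,c), linked(a,f), linked(b,b), linked(b,c), linked(b,d), linked(f,f), near(a,b), near(a,c), near(a,d), near(a,f)}  (46 atoms)
goal ⊆ F2  ⇒  h_max = 2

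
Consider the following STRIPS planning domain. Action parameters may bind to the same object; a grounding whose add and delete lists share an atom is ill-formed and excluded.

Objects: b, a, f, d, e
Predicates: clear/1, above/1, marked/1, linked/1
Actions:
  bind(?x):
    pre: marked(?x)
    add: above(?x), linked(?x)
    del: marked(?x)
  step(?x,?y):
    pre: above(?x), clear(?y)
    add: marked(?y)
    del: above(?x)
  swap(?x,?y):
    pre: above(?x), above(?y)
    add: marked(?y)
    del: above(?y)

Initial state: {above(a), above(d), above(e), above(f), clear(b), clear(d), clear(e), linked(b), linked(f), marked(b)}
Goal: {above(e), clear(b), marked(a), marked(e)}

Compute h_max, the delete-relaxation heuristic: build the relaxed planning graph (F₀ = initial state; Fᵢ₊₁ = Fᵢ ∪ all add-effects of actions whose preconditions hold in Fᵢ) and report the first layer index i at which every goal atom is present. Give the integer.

F0 = init (10 atoms)
F1 = F0 ∪ {above(b), marked(a), marked(d), marked(e), marked(f)}  (15 atoms)
goal ⊆ F1  ⇒  h_max = 1

1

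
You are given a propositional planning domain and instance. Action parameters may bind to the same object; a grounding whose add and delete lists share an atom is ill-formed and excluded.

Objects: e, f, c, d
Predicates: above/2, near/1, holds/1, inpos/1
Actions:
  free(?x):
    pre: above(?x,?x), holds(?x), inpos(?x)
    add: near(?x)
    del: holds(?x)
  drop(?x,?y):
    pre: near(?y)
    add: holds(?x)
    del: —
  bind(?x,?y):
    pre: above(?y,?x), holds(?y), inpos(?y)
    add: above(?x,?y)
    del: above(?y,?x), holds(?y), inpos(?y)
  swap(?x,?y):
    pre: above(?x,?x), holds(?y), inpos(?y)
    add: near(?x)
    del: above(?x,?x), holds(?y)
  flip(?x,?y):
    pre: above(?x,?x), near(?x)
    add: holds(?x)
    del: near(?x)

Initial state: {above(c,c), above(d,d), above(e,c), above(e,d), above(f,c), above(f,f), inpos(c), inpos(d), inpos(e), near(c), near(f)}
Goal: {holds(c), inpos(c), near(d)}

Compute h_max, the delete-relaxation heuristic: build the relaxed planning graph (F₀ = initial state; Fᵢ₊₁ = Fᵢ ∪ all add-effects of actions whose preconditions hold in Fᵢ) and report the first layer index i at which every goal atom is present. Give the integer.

2

F0 = init (11 atoms)
F1 = F0 ∪ {holds(c), holds(d), holds(e), holds(f)}  (15 atoms)
F2 = F1 ∪ {above(c,e), above(d,e), near(d)}  (18 atoms)
goal ⊆ F2  ⇒  h_max = 2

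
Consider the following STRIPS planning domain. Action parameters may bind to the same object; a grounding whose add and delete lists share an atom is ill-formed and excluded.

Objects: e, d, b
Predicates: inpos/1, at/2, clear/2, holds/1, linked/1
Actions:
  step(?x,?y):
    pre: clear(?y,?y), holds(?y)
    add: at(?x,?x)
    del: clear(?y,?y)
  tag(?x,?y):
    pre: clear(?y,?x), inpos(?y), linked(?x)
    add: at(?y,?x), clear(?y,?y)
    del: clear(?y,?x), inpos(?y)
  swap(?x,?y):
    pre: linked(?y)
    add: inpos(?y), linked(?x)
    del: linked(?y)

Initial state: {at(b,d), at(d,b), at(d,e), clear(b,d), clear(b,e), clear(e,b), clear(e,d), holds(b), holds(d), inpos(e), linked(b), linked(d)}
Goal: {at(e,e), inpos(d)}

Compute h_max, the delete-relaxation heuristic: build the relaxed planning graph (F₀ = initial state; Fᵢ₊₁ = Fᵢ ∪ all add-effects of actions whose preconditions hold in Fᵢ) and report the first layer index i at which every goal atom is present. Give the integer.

F0 = init (12 atoms)
F1 = F0 ∪ {at(e,b), at(e,d), clear(e,e), inpos(b), inpos(d), linked(e)}  (18 atoms)
F2 = F1 ∪ {at(b,e), clear(b,b)}  (20 atoms)
F3 = F2 ∪ {at(b,b), at(d,d), at(e,e)}  (23 atoms)
goal ⊆ F3  ⇒  h_max = 3

3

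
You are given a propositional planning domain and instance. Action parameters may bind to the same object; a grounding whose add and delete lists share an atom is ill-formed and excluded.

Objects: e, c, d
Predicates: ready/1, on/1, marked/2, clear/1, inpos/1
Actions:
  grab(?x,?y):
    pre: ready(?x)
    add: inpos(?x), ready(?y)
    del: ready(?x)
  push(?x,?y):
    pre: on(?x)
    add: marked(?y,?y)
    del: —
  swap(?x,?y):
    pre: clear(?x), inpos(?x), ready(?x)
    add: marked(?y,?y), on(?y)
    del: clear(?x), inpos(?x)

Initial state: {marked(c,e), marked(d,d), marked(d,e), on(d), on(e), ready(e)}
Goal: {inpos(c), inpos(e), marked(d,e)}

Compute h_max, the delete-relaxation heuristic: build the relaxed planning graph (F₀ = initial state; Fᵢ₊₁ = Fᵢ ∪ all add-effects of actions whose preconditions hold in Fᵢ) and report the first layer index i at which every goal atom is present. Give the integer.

F0 = init (6 atoms)
F1 = F0 ∪ {inpos(e), marked(c,c), marked(e,e), ready(c), ready(d)}  (11 atoms)
F2 = F1 ∪ {inpos(c), inpos(d)}  (13 atoms)
goal ⊆ F2  ⇒  h_max = 2

2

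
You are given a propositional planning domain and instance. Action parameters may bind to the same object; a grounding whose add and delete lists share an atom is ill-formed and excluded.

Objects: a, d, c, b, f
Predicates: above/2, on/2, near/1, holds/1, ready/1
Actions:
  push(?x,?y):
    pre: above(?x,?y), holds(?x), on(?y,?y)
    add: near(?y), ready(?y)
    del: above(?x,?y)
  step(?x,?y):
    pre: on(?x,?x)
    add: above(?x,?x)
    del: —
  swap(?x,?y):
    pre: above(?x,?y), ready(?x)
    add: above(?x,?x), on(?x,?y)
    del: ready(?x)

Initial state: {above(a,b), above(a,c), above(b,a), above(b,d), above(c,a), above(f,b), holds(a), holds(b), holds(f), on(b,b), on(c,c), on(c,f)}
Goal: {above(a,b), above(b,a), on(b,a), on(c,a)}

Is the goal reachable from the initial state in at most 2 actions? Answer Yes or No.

1. push(a,c)  →  {above(a,b), above(b,a), above(b,d), above(c,a), above(f,b), holds(a), holds(b), holds(f), near(c), on(b,b), on(c,c), on(c,f), ready(c)}
2. push(f,b)  →  {above(a,b), above(b,a), above(b,d), above(c,a), holds(a), holds(b), holds(f), near(b), near(c), on(b,b), on(c,c), on(c,f), ready(b), ready(c)}
3. swap(c,a)  →  {above(a,b), above(b,a), above(b,d), above(c,a), above(c,c), holds(a), holds(b), holds(f), near(b), near(c), on(b,b), on(c,a), on(c,c), on(c,f), ready(b)}
4. swap(b,a)  →  {above(a,b), above(b,a), above(b,b), above(b,d), above(c,a), above(c,c), holds(a), holds(b), holds(f), near(b), near(c), on(b,a), on(b,b), on(c,a), on(c,c), on(c,f)}
optimal plan length = 4; 4 > 2

No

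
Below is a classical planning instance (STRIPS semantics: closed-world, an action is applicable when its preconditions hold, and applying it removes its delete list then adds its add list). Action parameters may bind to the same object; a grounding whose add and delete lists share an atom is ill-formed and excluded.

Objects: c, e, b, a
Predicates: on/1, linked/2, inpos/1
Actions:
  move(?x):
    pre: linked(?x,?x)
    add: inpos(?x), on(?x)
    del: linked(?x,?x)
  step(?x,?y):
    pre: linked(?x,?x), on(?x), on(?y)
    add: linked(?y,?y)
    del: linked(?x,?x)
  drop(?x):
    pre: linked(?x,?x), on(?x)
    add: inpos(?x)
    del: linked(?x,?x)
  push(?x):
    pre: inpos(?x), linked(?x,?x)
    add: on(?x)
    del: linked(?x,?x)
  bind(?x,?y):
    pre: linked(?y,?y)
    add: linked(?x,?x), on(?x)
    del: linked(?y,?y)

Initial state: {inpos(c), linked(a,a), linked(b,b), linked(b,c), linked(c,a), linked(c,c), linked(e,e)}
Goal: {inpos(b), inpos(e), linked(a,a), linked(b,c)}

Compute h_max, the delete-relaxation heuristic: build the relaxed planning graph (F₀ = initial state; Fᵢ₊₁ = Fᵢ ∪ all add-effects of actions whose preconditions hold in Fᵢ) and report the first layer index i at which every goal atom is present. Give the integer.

1

F0 = init (7 atoms)
F1 = F0 ∪ {inpos(a), inpos(b), inpos(e), on(a), on(b), on(c), on(e)}  (14 atoms)
goal ⊆ F1  ⇒  h_max = 1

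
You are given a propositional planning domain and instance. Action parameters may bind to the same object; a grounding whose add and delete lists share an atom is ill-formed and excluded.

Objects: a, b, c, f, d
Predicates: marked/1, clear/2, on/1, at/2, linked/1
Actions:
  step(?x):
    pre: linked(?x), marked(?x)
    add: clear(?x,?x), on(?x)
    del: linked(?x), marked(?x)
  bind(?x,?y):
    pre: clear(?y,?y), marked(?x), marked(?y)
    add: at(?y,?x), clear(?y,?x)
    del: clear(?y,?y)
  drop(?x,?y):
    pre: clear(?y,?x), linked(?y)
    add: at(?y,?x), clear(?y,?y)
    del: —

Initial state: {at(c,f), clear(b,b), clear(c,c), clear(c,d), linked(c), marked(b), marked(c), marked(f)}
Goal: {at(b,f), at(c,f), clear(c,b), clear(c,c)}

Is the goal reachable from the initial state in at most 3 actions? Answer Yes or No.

1. bind(b,c)  →  {at(c,b), at(c,f), clear(b,b), clear(c,b), clear(c,d), linked(c), marked(b), marked(c), marked(f)}
2. step(c)  →  {at(c,b), at(c,f), clear(b,b), clear(c,b), clear(c,c), clear(c,d), marked(b), marked(f), on(c)}
3. bind(f,b)  →  {at(b,f), at(c,b), at(c,f), clear(b,f), clear(c,b), clear(c,c), clear(c,d), marked(b), marked(f), on(c)}
optimal plan length = 3; 3 ≤ 3

Yes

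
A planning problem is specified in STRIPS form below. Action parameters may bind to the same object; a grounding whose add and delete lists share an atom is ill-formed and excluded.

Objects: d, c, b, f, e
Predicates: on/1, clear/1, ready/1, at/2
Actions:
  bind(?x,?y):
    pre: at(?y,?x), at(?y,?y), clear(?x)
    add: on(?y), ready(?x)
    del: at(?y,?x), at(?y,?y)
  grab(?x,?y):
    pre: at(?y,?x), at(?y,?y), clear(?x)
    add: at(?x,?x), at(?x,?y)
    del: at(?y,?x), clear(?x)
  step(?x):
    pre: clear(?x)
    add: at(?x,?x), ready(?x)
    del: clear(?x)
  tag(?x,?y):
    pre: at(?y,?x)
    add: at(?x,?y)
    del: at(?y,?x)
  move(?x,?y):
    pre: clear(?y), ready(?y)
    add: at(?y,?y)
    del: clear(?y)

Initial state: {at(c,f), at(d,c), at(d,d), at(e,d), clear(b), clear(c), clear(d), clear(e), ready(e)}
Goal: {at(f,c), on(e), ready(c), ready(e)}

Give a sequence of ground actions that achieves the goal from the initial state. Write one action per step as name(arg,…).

1. bind(c,d)  →  {at(c,f), at(e,d), clear(b), clear(c), clear(d), clear(e), on(d), ready(c), ready(e)}
2. step(e)  →  {at(c,f), at(e,d), at(e,e), clear(b), clear(c), clear(d), on(d), ready(c), ready(e)}
3. bind(d,e)  →  {at(c,f), clear(b), clear(c), clear(d), on(d), on(e), ready(c), ready(d), ready(e)}
4. tag(f,c)  →  {at(f,c), clear(b), clear(c), clear(d), on(d), on(e), ready(c), ready(d), ready(e)}

bind(c,d); step(e); bind(d,e); tag(f,c)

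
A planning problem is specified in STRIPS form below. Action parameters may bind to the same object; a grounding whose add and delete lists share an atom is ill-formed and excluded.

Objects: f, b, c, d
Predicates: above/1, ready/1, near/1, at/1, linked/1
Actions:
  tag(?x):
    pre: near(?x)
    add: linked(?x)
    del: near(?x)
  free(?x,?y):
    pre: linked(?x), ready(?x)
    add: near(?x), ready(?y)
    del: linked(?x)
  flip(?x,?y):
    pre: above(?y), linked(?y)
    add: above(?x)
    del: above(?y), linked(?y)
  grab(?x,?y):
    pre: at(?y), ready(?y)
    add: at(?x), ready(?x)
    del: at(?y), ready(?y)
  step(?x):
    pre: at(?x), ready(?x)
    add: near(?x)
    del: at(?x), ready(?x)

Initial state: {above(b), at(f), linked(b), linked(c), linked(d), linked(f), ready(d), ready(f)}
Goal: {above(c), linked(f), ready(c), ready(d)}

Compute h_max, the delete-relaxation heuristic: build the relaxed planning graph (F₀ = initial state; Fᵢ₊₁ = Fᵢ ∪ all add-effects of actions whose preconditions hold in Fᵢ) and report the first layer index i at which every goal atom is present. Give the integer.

1

F0 = init (8 atoms)
F1 = F0 ∪ {above(c), above(d), above(f), at(b), at(c), at(d), near(d), near(f), ready(b), ready(c)}  (18 atoms)
goal ⊆ F1  ⇒  h_max = 1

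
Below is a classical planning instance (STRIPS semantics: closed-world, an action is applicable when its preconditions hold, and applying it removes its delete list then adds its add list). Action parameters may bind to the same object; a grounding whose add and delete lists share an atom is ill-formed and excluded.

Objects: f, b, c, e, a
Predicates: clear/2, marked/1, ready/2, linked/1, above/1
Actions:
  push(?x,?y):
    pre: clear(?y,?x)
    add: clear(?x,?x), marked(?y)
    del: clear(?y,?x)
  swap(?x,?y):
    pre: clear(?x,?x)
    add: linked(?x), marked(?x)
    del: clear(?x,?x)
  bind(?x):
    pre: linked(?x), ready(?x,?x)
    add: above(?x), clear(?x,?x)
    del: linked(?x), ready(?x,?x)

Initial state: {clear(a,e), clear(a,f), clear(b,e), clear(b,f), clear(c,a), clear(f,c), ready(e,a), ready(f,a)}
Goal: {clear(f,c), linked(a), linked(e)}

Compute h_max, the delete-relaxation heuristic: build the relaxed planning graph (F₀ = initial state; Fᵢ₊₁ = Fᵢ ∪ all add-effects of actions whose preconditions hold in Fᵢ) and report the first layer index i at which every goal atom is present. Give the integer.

F0 = init (8 atoms)
F1 = F0 ∪ {clear(a,a), clear(c,c), clear(e,e), clear(f,f), marked(a), marked(b), marked(c), marked(f)}  (16 atoms)
F2 = F1 ∪ {linked(a), linked(c), linked(e), linked(f), marked(e)}  (21 atoms)
goal ⊆ F2  ⇒  h_max = 2

2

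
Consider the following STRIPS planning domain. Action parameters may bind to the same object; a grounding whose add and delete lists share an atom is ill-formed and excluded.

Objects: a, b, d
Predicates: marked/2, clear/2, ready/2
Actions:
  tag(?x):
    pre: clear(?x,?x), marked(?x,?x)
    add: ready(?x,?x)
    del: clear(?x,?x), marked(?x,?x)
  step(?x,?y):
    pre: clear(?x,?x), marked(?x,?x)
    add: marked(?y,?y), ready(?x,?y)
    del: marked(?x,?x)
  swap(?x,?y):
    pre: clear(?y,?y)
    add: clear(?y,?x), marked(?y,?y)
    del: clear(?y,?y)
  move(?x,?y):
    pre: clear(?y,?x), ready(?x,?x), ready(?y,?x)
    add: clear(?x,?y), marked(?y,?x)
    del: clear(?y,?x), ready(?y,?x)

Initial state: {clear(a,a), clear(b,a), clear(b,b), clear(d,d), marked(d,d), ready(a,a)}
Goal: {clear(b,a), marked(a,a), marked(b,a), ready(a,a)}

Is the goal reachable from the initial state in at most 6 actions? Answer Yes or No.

1. step(d,b)  →  {clear(a,a), clear(b,a), clear(b,b), clear(d,d), marked(b,b), ready(a,a), ready(d,b)}
2. step(b,a)  →  {clear(a,a), clear(b,a), clear(b,b), clear(d,d), marked(a,a), ready(a,a), ready(b,a), ready(d,b)}
3. move(a,b)  →  {clear(a,a), clear(a,b), clear(b,b), clear(d,d), marked(a,a), marked(b,a), ready(a,a), ready(d,b)}
4. swap(a,b)  →  {clear(a,a), clear(a,b), clear(b,a), clear(d,d), marked(a,a), marked(b,a), marked(b,b), ready(a,a), ready(d,b)}
optimal plan length = 4; 4 ≤ 6

Yes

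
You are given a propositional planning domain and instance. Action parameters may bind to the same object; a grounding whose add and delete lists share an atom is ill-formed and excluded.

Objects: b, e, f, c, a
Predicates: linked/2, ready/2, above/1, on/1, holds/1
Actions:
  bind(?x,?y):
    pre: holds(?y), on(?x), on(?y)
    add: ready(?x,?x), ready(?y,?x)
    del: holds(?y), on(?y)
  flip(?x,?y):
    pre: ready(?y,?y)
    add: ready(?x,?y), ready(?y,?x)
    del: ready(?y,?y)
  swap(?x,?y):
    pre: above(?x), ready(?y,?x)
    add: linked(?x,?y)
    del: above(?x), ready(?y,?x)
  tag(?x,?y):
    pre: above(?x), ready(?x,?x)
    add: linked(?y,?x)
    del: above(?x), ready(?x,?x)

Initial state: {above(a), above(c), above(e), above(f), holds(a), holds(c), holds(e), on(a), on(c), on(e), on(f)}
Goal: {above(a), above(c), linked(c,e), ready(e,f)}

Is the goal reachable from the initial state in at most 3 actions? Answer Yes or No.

Yes

1. bind(e,c)  →  {above(a), above(c), above(e), above(f), holds(a), holds(e), on(a), on(e), on(f), ready(c,e), ready(e,e)}
2. bind(f,e)  →  {above(a), above(c), above(e), above(f), holds(a), on(a), on(f), ready(c,e), ready(e,e), ready(e,f), ready(f,f)}
3. tag(e,c)  →  {above(a), above(c), above(f), holds(a), linked(c,e), on(a), on(f), ready(c,e), ready(e,f), ready(f,f)}
optimal plan length = 3; 3 ≤ 3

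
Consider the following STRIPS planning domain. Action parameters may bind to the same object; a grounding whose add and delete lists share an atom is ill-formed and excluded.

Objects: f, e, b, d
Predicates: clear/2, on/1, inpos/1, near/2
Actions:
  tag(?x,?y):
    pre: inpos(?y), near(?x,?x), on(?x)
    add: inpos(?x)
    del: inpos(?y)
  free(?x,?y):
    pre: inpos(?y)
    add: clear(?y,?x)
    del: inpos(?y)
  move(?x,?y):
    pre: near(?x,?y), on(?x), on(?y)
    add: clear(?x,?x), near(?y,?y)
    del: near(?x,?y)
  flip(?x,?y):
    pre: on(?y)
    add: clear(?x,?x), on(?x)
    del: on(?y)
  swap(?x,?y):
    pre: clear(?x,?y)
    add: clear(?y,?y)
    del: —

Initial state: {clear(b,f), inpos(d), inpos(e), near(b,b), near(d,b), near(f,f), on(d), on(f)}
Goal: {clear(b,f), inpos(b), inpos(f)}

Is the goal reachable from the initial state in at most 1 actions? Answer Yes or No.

1. tag(f,e)  →  {clear(b,f), inpos(d), inpos(f), near(b,b), near(d,b), near(f,f), on(d), on(f)}
2. flip(b,f)  →  {clear(b,b), clear(b,f), inpos(d), inpos(f), near(b,b), near(d,b), near(f,f), on(b), on(d)}
3. tag(b,d)  →  {clear(b,b), clear(b,f), inpos(b), inpos(f), near(b,b), near(d,b), near(f,f), on(b), on(d)}
optimal plan length = 3; 3 > 1

No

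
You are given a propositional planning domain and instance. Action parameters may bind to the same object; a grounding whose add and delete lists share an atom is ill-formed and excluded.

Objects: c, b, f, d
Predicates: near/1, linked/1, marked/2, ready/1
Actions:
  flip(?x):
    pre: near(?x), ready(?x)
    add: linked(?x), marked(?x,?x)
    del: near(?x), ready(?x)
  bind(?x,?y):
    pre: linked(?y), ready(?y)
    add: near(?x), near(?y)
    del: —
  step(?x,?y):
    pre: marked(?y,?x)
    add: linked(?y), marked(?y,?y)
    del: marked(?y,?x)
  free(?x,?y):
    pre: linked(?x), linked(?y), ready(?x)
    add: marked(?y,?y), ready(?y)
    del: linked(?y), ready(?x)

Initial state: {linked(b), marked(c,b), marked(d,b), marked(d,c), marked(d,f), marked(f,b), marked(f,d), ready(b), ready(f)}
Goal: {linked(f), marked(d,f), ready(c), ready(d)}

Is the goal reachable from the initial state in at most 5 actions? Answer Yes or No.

1. step(c,d)  →  {linked(b), linked(d), marked(c,b), marked(d,b), marked(d,d), marked(d,f), marked(f,b), marked(f,d), ready(b), ready(f)}
2. step(b,c)  →  {linked(b), linked(c), linked(d), marked(c,c), marked(d,b), marked(d,d), marked(d,f), marked(f,b), marked(f,d), ready(b), ready(f)}
3. step(b,f)  →  {linked(b), linked(c), linked(d), linked(f), marked(c,c), marked(d,b), marked(d,d), marked(d,f), marked(f,d), marked(f,f), ready(b), ready(f)}
4. free(b,c)  →  {linked(b), linked(d), linked(f), marked(c,c), marked(d,b), marked(d,d), marked(d,f), marked(f,d), marked(f,f), ready(c), ready(f)}
5. free(f,d)  →  {linked(b), linked(f), marked(c,c), marked(d,b), marked(d,d), marked(d,f), marked(f,d), marked(f,f), ready(c), ready(d)}
optimal plan length = 5; 5 ≤ 5

Yes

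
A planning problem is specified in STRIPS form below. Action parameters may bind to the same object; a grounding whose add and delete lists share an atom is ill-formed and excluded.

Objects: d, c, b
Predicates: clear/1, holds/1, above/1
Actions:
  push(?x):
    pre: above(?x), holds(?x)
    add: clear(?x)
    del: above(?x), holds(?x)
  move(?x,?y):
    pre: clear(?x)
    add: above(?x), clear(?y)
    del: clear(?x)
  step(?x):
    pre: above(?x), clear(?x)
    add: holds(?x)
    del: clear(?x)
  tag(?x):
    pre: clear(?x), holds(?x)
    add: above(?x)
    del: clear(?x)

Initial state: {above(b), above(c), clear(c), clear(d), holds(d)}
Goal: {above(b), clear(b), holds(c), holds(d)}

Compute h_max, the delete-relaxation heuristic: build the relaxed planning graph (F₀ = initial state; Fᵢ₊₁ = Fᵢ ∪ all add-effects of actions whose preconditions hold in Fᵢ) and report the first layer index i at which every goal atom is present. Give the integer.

1

F0 = init (5 atoms)
F1 = F0 ∪ {above(d), clear(b), holds(c)}  (8 atoms)
goal ⊆ F1  ⇒  h_max = 1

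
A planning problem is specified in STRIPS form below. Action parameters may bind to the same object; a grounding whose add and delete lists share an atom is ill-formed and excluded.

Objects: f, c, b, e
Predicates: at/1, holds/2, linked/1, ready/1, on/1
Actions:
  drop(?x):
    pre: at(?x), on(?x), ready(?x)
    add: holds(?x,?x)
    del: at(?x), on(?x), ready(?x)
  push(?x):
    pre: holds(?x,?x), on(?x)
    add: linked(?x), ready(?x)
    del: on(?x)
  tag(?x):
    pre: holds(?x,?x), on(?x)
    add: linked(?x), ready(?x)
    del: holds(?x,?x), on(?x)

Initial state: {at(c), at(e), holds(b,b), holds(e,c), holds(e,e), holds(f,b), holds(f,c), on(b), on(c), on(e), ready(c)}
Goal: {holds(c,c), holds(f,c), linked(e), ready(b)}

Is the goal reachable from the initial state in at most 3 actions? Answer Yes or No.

Yes

1. drop(c)  →  {at(e), holds(b,b), holds(c,c), holds(e,c), holds(e,e), holds(f,b), holds(f,c), on(b), on(e)}
2. push(b)  →  {at(e), holds(b,b), holds(c,c), holds(e,c), holds(e,e), holds(f,b), holds(f,c), linked(b), on(e), ready(b)}
3. push(e)  →  {at(e), holds(b,b), holds(c,c), holds(e,c), holds(e,e), holds(f,b), holds(f,c), linked(b), linked(e), ready(b), ready(e)}
optimal plan length = 3; 3 ≤ 3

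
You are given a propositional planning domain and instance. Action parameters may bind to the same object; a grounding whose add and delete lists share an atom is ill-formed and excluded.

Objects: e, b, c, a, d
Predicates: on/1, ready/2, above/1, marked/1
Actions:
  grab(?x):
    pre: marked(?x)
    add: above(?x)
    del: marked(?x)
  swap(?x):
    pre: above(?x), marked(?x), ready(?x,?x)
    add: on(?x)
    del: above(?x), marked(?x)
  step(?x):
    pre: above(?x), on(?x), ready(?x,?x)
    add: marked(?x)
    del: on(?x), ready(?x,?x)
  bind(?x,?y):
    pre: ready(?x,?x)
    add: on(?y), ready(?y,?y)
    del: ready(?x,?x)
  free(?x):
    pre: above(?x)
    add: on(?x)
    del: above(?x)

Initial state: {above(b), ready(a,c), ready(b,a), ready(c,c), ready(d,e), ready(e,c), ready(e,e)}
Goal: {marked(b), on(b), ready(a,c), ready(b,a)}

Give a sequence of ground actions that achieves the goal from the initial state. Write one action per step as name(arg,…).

1. bind(e,b)  →  {above(b), on(b), ready(a,c), ready(b,a), ready(b,b), ready(c,c), ready(d,e), ready(e,c)}
2. step(b)  →  {above(b), marked(b), ready(a,c), ready(b,a), ready(c,c), ready(d,e), ready(e,c)}
3. bind(c,b)  →  {above(b), marked(b), on(b), ready(a,c), ready(b,a), ready(b,b), ready(d,e), ready(e,c)}

bind(e,b); step(b); bind(c,b)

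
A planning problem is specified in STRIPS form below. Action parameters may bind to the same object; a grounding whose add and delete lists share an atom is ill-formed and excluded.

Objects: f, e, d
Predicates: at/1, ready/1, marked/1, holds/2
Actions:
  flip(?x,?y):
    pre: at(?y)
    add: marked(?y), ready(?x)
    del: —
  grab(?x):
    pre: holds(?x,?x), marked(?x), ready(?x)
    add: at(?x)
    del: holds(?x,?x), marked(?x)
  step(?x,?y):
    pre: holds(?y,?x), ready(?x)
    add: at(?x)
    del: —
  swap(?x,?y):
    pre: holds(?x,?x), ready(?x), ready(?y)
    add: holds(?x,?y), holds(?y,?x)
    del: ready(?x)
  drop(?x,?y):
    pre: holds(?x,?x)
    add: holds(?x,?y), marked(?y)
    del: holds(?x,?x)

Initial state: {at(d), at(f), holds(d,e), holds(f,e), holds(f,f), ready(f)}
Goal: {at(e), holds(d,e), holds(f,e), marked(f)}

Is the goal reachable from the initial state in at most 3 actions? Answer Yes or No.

1. flip(e,f)  →  {at(d), at(f), holds(d,e), holds(f,e), holds(f,f), marked(f), ready(e), ready(f)}
2. step(e,f)  →  {at(d), at(e), at(f), holds(d,e), holds(f,e), holds(f,f), marked(f), ready(e), ready(f)}
optimal plan length = 2; 2 ≤ 3

Yes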